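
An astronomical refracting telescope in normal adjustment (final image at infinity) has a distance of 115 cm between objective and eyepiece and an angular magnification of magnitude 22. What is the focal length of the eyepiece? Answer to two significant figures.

In normal adjustment the tube length equals f_obj + f_eye and |M| = f_obj/f_eye.
So f_obj = 22 f_eye and 22 f_eye + f_eye = 115 cm, giving f_eye = 115/23 = 5.000 cm and f_obj = 110.000 cm.

5.0 cm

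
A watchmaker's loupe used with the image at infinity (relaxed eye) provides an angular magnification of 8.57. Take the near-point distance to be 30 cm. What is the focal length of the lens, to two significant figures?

For the image at infinity, M = D/f.
f = D/M = 30/8.57 = 3.501 cm.

3.5 cm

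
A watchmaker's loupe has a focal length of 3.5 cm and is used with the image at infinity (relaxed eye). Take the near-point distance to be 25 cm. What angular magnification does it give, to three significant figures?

M = D/f = 25/3.5 = 7.143.

7.14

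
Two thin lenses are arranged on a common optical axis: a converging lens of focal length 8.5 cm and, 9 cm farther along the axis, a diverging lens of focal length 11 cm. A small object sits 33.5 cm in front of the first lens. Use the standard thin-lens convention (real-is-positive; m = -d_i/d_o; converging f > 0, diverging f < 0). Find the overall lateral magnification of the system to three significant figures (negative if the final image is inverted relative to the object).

Applying the thin-lens equation to the first lens, 1/8.5 = 1/33.5 + 1/d_i1, which gives d_i1 = 11.390 cm.
Its lateral magnification is m_1 = -d_i1/d_o1 = -(11.390)/33.5 = -0.3400.
Since 11.390 cm > 9 cm, the first image lies past the second lens and serves as a virtual object: d_o2 = L - d_i1 = -2.390 cm.
Applying the thin-lens equation again with f_2 = -11 cm and d_o2 = -2.390 cm gives d_i2 = 3.053 cm.
m_2 = -(3.053)/(-2.390) = 1.2776.
Total m = m_1 x m_2 = (-0.3400)(1.2776) = -0.4344.

-0.434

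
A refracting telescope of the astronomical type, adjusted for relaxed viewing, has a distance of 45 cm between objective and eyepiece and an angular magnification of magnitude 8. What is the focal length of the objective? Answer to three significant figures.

In normal adjustment the tube length equals f_obj + f_eye and |M| = f_obj/f_eye.
So f_obj = 8 f_eye and 8 f_eye + f_eye = 45 cm, giving f_eye = 45/9 = 5.000 cm and f_obj = 40.000 cm.

40.0 cm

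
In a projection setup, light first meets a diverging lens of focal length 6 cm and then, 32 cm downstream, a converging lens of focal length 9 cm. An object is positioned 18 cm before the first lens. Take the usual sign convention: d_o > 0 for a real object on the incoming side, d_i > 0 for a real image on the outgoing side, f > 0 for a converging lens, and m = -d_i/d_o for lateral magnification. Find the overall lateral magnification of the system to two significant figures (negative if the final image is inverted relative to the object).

-0.082

Lens 1: 1/d_i1 = 1/f_1 - 1/d_o1 = 1/(-6) - 1/18 = -0.22222 cm^-1, so d_i1 = -4.500 cm.
m_1 = -(-4.500)/18 = 0.2500.
The intermediate image is virtual, 4.500 cm to the left of lens 1, so d_o2 = L - d_i1 = 32 - (-4.500) = 36.500 cm.
Lens 2: 1/d_i2 = 1/f_2 - 1/d_o2 = 1/9 - 1/(36.500) = 0.08371 cm^-1, so d_i2 = 11.945 cm.
m_2 = -(11.945)/(36.500) = -0.3273.
Overall magnification: m = m_1 m_2 = -0.0818.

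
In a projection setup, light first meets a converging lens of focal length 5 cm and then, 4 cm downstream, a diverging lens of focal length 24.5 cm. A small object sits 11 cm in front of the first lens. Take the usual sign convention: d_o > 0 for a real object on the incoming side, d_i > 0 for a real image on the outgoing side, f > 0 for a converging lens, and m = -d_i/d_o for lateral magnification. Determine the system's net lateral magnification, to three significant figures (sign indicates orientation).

Lens 1: 1/d_i1 = 1/f_1 - 1/d_o1 = 1/5 - 1/11 = 0.10909 cm^-1, so d_i1 = 9.167 cm.
m_1 = -(9.167)/11 = -0.8333.
Since 9.167 cm > 4 cm, the first image lies past the second lens and serves as a virtual object: d_o2 = L - d_i1 = -5.167 cm.
Lens 2: 1/d_i2 = 1/f_2 - 1/d_o2 = 1/(-24.5) - 1/(-5.167) = 0.15273 cm^-1, so d_i2 = 6.547 cm.
m_2 = -(6.547)/(-5.167) = 1.2672.
The system's lateral magnification is m_1 m_2 = (-0.8333)(1.2672) = -1.0560.

-1.06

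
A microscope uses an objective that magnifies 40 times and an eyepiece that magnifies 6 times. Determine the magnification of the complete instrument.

The overall magnification of a compound microscope is the product of the objective and eyepiece magnifications:
M = M_obj x M_eye = 40 x 6 = 240.

240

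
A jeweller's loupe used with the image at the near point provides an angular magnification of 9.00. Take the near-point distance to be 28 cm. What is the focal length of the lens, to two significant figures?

For the image at the near point, M = 1 + D/f.
f = D/(M - 1) = 28/(9.0 - 1) = 3.500 cm.

3.5 cm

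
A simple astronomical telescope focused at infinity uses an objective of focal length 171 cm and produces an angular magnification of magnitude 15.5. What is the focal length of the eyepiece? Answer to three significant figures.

|M| = f_obj/f_eye, so f_eye = f_obj/|M| = 171/15.5 = 11.032 cm.

11.0 cm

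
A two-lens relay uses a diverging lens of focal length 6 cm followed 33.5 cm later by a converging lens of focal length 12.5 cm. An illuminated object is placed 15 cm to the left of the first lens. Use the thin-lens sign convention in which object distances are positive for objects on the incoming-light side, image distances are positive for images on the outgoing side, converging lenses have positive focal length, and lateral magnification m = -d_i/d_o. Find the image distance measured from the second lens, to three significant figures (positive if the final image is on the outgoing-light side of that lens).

Lens 1: 1/d_i1 = 1/f_1 - 1/d_o1 = 1/(-6) - 1/15 = -0.23333 cm^-1, so d_i1 = -4.286 cm.
With d_i1 < 0 the first image is virtual and lies on the object side; the object distance for lens 2 is d_o2 = 33.5 - (-4.286) = 37.786 cm.
Lens 2: 1/d_i2 = 1/f_2 - 1/d_o2 = 1/12.5 - 1/(37.786) = 0.05353 cm^-1, so d_i2 = 18.679 cm.

18.7 cm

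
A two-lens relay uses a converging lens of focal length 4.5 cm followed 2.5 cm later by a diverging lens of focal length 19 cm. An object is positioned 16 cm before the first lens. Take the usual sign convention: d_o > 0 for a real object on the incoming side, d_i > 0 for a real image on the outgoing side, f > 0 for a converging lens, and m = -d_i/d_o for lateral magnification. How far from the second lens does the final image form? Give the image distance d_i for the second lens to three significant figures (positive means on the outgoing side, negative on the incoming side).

First lens: d_i1 = 1/(1/4.5 - 1/16) = 6.261 cm.
Since 6.261 cm > 2.5 cm, the first image lies past the second lens and serves as a virtual object: d_o2 = L - d_i1 = -3.761 cm.
Second lens: d_i2 = 1/(1/(-19) - 1/(-3.761)) = 4.689 cm.

4.69 cm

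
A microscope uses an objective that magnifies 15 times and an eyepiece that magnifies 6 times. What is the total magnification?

The overall magnification of a compound microscope is the product of the objective and eyepiece magnifications:
M = M_obj x M_eye = 15 x 6 = 90.

90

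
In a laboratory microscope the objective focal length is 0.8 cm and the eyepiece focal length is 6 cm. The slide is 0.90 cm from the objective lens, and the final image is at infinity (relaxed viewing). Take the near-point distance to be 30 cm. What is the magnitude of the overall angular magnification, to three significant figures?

40.0

Objective: 1/d_i = 1/f_obj - 1/d_o = 1/0.8 - 1/0.90 = 0.13889 cm^-1, so d_i = 7.200 cm.
m_obj = -d_i/d_o = -7.200/0.90 = -8.000.
Eyepiece angular magnification (image at infinity): M_eye = D/f_e = 30/6 = 5.000.
Overall M = m_obj x M_eye = (-8.000)(5.000) = -40.00.
|M| = 40.00.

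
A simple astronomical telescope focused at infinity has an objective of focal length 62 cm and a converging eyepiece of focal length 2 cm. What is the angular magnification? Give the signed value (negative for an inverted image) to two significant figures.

-31

M = -f_obj/f_eye = -62/(2) = -31.000.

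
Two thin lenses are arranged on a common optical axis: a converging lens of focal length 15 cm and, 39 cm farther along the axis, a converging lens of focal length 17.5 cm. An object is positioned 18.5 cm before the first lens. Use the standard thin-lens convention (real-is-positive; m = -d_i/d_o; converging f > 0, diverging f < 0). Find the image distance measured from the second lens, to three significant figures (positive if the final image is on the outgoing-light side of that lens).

12.2 cm

Lens 1: 1/d_i1 = 1/f_1 - 1/d_o1 = 1/15 - 1/18.5 = 0.01261 cm^-1, so d_i1 = 79.286 cm.
Since 79.286 cm > 39 cm, the first image lies past the second lens and serves as a virtual object: d_o2 = L - d_i1 = -40.286 cm.
Lens 2: 1/d_i2 = 1/f_2 - 1/d_o2 = 1/17.5 - 1/(-40.286) = 0.08197 cm^-1, so d_i2 = 12.200 cm.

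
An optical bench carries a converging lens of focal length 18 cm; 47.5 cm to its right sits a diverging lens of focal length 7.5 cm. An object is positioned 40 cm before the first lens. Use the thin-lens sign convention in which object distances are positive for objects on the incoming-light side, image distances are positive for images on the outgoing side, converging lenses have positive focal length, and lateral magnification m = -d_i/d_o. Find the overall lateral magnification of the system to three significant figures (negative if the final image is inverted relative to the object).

Lens 1: 1/d_i1 = 1/f_1 - 1/d_o1 = 1/18 - 1/40 = 0.03056 cm^-1, so d_i1 = 32.727 cm.
m_1 = -(32.727)/40 = -0.8182.
That image sits 14.773 cm in front of the second lens, so d_o2 = 14.773 cm.
Lens 2: 1/d_i2 = 1/f_2 - 1/d_o2 = 1/(-7.5) - 1/(14.773) = -0.20103 cm^-1, so d_i2 = -4.974 cm.
m_2 = -(-4.974)/(14.773) = 0.3367.
The system's lateral magnification is m_1 m_2 = (-0.8182)(0.3367) = -0.2755.

-0.276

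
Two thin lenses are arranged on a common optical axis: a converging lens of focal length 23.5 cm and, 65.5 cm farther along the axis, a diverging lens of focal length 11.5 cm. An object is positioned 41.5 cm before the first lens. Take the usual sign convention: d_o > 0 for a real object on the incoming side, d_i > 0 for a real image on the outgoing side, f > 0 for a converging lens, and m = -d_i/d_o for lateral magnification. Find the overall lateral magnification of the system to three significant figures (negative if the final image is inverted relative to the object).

-0.658

Applying the thin-lens equation to the first lens, 1/23.5 = 1/41.5 + 1/d_i1, which gives d_i1 = 54.181 cm.
Its lateral magnification is m_1 = -d_i1/d_o1 = -(54.181)/41.5 = -1.3056.
That image sits 11.319 cm in front of the second lens, so d_o2 = 11.319 cm.
Applying the thin-lens equation again with f_2 = -11.5 cm and d_o2 = 11.319 cm gives d_i2 = -5.705 cm.
m_2 = -(-5.705)/(11.319) = 0.5040.
Overall magnification: m = m_1 m_2 = -0.6579.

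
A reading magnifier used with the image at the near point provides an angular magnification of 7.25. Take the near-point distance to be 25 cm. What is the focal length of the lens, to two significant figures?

4.0 cm

For the image at the near point, M = 1 + D/f.
f = D/(M - 1) = 25/(7.25 - 1) = 4.000 cm.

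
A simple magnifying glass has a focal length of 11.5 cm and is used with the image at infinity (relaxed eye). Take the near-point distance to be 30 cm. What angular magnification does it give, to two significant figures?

2.6

M = D/f = 30/11.5 = 2.609.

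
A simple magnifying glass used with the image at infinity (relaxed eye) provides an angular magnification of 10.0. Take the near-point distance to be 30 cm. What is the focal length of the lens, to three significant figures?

3.00 cm

For the image at infinity, M = D/f.
f = D/M = 30/10.0 = 3.000 cm.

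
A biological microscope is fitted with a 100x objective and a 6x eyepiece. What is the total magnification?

The overall magnification of a compound microscope is the product of the objective and eyepiece magnifications:
M = M_obj x M_eye = 100 x 6 = 600.

600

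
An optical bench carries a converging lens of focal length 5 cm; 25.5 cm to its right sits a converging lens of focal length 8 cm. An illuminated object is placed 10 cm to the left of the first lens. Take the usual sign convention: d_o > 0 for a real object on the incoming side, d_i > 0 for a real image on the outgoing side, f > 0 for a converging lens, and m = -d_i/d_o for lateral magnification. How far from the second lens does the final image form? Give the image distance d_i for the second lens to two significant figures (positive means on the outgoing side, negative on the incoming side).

Lens 1: 1/d_i1 = 1/f_1 - 1/d_o1 = 1/5 - 1/10 = 0.10000 cm^-1, so d_i1 = 10.000 cm.
Object distance for lens 2: d_o2 = 25.5 - 10.000 = 15.500 cm.
Lens 2: 1/d_i2 = 1/f_2 - 1/d_o2 = 1/8 - 1/(15.500) = 0.06048 cm^-1, so d_i2 = 16.533 cm.

17 cm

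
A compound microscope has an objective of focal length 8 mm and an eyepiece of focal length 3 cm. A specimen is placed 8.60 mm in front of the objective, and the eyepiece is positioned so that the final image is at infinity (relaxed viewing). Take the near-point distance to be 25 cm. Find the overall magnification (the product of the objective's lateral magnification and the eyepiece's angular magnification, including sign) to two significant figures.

-110

Convert to cm: f_obj = 8 mm = 0.8 cm; d_o = 8.60 mm = 0.86 cm.
Objective: 1/d_i = 1/f_obj - 1/d_o = 1/0.8 - 1/0.86 = 0.08721 cm^-1, so d_i = 11.467 cm.
m_obj = -d_i/d_o = -11.467/0.86 = -13.333.
Eyepiece angular magnification (image at infinity): M_eye = D/f_e = 25/3 = 8.333.
Overall M = m_obj x M_eye = (-13.333)(8.333) = -111.11.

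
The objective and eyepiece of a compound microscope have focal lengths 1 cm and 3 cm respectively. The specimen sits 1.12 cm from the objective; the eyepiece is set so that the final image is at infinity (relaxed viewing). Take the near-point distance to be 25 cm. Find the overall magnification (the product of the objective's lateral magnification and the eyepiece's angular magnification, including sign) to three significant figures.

-69.4

Objective: 1/d_i = 1/f_obj - 1/d_o = 1/1 - 1/1.12 = 0.10714 cm^-1, so d_i = 9.333 cm.
m_obj = -d_i/d_o = -9.333/1.12 = -8.333.
Eyepiece angular magnification (image at infinity): M_eye = D/f_e = 25/3 = 8.333.
Overall M = m_obj x M_eye = (-8.333)(8.333) = -69.44.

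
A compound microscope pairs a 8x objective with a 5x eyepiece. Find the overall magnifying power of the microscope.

The overall magnification of a compound microscope is the product of the objective and eyepiece magnifications:
M = M_obj x M_eye = 8 x 5 = 40.

40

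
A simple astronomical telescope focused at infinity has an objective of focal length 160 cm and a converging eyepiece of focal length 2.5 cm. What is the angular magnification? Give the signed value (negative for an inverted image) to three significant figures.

M = -f_obj/f_eye = -160/(2.5) = -64.000.

-64.0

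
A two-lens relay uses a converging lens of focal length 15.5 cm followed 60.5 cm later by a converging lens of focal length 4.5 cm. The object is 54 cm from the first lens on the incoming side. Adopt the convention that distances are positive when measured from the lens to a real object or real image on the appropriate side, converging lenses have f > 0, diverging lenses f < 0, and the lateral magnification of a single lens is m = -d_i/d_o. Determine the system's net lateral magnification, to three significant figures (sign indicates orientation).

0.0529

Applying the thin-lens equation to the first lens, 1/15.5 = 1/54 + 1/d_i1, which gives d_i1 = 21.740 cm.
Its lateral magnification is m_1 = -d_i1/d_o1 = -(21.740)/54 = -0.4026.
Object distance for lens 2: d_o2 = 60.5 - 21.740 = 38.760 cm.
Applying the thin-lens equation again with f_2 = 4.5 cm and d_o2 = 38.760 cm gives d_i2 = 5.091 cm.
m_2 = -(5.091)/(38.760) = -0.1313.
Total m = m_1 x m_2 = (-0.4026)(-0.1313) = 0.0529.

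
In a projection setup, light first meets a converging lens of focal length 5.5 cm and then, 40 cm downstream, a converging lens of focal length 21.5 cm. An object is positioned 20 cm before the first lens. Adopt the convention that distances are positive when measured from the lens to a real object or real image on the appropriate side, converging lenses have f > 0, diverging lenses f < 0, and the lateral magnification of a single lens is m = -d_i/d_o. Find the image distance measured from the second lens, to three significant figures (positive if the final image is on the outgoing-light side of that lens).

Applying the thin-lens equation to the first lens, 1/5.5 = 1/20 + 1/d_i1, which gives d_i1 = 7.586 cm.
That image sits 32.414 cm in front of the second lens, so d_o2 = 32.414 cm.
Applying the thin-lens equation again with f_2 = 21.5 cm and d_o2 = 32.414 cm gives d_i2 = 63.855 cm.

63.9 cm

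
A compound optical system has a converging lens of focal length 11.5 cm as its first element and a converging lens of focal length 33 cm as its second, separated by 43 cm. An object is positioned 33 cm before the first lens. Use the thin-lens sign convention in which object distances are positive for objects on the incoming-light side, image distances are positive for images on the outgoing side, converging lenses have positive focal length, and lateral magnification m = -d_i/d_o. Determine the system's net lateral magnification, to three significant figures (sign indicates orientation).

First lens: d_i1 = 1/(1/11.5 - 1/33) = 17.651 cm.
m_1 = -(17.651)/33 = -0.5349.
That image sits 25.349 cm in front of the second lens, so d_o2 = 25.349 cm.
Second lens: d_i2 = 1/(1/33 - 1/(25.349)) = -109.331 cm.
m_2 = -(-109.331)/(25.349) = 4.3131.
Overall magnification: m = m_1 m_2 = -2.3070.

-2.31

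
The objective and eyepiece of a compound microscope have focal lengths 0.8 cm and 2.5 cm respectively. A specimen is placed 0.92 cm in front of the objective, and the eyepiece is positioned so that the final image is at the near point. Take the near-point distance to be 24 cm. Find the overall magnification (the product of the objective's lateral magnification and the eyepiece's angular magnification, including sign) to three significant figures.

-70.7

Objective: 1/d_i = 1/f_obj - 1/d_o = 1/0.8 - 1/0.92 = 0.16304 cm^-1, so d_i = 6.133 cm.
m_obj = -d_i/d_o = -6.133/0.92 = -6.667.
Eyepiece angular magnification (image at near point): M_eye = 1 + D/f_e = 1 + 24/2.5 = 10.600.
Overall M = m_obj x M_eye = (-6.667)(10.600) = -70.67.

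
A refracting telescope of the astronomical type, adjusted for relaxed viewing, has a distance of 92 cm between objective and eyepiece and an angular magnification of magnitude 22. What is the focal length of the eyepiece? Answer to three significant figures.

In normal adjustment the tube length equals f_obj + f_eye and |M| = f_obj/f_eye.
So f_obj = 22 f_eye and 22 f_eye + f_eye = 92 cm, giving f_eye = 92/23 = 4.000 cm and f_obj = 88.000 cm.

4.00 cm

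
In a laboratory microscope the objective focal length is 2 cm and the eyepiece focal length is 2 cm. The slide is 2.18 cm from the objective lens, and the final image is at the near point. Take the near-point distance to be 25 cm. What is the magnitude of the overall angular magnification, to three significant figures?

Objective: 1/d_i = 1/f_obj - 1/d_o = 1/2 - 1/2.18 = 0.04128 cm^-1, so d_i = 24.222 cm.
m_obj = -d_i/d_o = -24.222/2.18 = -11.111.
Eyepiece angular magnification (image at near point): M_eye = 1 + D/f_e = 1 + 25/2 = 13.500.
Overall M = m_obj x M_eye = (-11.111)(13.500) = -150.00.
|M| = 150.00.

150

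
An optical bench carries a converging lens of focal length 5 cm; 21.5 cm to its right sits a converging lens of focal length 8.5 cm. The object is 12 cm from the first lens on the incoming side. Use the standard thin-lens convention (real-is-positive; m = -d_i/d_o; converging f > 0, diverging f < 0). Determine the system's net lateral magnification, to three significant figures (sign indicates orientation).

Lens 1: 1/d_i1 = 1/f_1 - 1/d_o1 = 1/5 - 1/12 = 0.11667 cm^-1, so d_i1 = 8.571 cm.
m_1 = -(8.571)/12 = -0.7143.
That image sits 12.929 cm in front of the second lens, so d_o2 = 12.929 cm.
Lens 2: 1/d_i2 = 1/f_2 - 1/d_o2 = 1/8.5 - 1/(12.929) = 0.04030 cm^-1, so d_i2 = 24.815 cm.
m_2 = -(24.815)/(12.929) = -1.9194.
Overall magnification: m = m_1 m_2 = 1.3710.

1.37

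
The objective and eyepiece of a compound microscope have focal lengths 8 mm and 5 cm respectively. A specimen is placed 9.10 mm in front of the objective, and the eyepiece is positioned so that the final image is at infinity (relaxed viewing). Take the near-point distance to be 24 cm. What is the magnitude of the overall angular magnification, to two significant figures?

35

Convert to cm: f_obj = 8 mm = 0.8 cm; d_o = 9.10 mm = 0.91 cm.
Objective: 1/d_i = 1/f_obj - 1/d_o = 1/0.8 - 1/0.91 = 0.15110 cm^-1, so d_i = 6.618 cm.
m_obj = -d_i/d_o = -6.618/0.91 = -7.273.
Eyepiece angular magnification (image at infinity): M_eye = D/f_e = 24/5 = 4.800.
Overall M = m_obj x M_eye = (-7.273)(4.800) = -34.91.
|M| = 34.91.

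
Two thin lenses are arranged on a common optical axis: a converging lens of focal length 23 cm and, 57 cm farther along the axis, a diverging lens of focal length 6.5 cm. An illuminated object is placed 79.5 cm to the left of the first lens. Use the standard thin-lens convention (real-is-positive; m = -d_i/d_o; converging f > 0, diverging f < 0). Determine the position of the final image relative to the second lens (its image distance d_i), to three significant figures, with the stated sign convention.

Applying the thin-lens equation to the first lens, 1/23 = 1/79.5 + 1/d_i1, which gives d_i1 = 32.363 cm.
That image sits 24.637 cm in front of the second lens, so d_o2 = 24.637 cm.
Applying the thin-lens equation again with f_2 = -6.5 cm and d_o2 = 24.637 cm gives d_i2 = -5.143 cm.

-5.14 cm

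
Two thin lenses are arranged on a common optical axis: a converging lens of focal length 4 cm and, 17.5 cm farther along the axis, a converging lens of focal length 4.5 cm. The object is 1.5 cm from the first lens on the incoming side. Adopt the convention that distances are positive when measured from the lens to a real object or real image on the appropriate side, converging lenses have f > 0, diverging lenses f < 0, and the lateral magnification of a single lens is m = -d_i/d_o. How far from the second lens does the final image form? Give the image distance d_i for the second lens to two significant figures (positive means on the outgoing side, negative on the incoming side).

5.8 cm

First lens: d_i1 = 1/(1/4 - 1/1.5) = -2.400 cm.
The intermediate image is virtual, 2.400 cm to the left of lens 1, so d_o2 = L - d_i1 = 17.5 - (-2.400) = 19.900 cm.
Second lens: d_i2 = 1/(1/4.5 - 1/(19.900)) = 5.815 cm.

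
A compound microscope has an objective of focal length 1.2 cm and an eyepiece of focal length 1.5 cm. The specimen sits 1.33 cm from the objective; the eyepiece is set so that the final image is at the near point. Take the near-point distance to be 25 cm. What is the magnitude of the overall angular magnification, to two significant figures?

Objective: 1/d_i = 1/f_obj - 1/d_o = 1/1.2 - 1/1.33 = 0.08145 cm^-1, so d_i = 12.277 cm.
m_obj = -d_i/d_o = -12.277/1.33 = -9.231.
Eyepiece angular magnification (image at near point): M_eye = 1 + D/f_e = 1 + 25/1.5 = 17.667.
Overall M = m_obj x M_eye = (-9.231)(17.667) = -163.08.
|M| = 163.08.

160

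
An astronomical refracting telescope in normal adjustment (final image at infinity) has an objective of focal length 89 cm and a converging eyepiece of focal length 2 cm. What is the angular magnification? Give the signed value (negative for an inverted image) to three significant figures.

M = -f_obj/f_eye = -89/(2) = -44.500.

-44.5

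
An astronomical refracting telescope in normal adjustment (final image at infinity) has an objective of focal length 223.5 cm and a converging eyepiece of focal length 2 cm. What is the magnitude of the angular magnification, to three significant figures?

|M| = f_obj/|f_eye| = 223.5/2 = 111.750.

112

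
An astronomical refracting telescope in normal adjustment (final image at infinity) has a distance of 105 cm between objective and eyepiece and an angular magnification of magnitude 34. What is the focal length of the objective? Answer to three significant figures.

102 cm

In normal adjustment the tube length equals f_obj + f_eye and |M| = f_obj/f_eye.
So f_obj = 34 f_eye and 34 f_eye + f_eye = 105 cm, giving f_eye = 105/35 = 3.000 cm and f_obj = 102.000 cm.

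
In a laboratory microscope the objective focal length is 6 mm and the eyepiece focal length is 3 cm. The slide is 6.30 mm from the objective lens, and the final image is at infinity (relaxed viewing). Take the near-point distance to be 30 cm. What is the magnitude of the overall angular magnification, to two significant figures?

Convert to cm: f_obj = 6 mm = 0.6 cm; d_o = 6.30 mm = 0.63 cm.
Objective: 1/d_i = 1/f_obj - 1/d_o = 1/0.6 - 1/0.63 = 0.07937 cm^-1, so d_i = 12.600 cm.
m_obj = -d_i/d_o = -12.600/0.63 = -20.000.
Eyepiece angular magnification (image at infinity): M_eye = D/f_e = 30/3 = 10.000.
Overall M = m_obj x M_eye = (-20.000)(10.000) = -200.00.
|M| = 200.00.

200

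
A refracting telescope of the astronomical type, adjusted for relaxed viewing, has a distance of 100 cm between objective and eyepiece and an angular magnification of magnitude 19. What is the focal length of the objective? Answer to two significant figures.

In normal adjustment the tube length equals f_obj + f_eye and |M| = f_obj/f_eye.
So f_obj = 19 f_eye and 19 f_eye + f_eye = 100 cm, giving f_eye = 100/20 = 5.000 cm and f_obj = 95.000 cm.

95 cm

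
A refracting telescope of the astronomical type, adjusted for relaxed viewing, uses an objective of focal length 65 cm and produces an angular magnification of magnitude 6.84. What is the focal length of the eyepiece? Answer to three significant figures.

|M| = f_obj/f_eye, so f_eye = f_obj/|M| = 65/6.84 = 9.503 cm.

9.50 cm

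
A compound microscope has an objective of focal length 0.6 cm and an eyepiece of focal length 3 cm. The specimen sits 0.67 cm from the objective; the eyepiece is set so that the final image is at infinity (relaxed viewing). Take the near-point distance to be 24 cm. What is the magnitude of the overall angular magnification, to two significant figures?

69

Objective: 1/d_i = 1/f_obj - 1/d_o = 1/0.6 - 1/0.67 = 0.17413 cm^-1, so d_i = 5.743 cm.
m_obj = -d_i/d_o = -5.743/0.67 = -8.571.
Eyepiece angular magnification (image at infinity): M_eye = D/f_e = 24/3 = 8.000.
Overall M = m_obj x M_eye = (-8.571)(8.000) = -68.57.
|M| = 68.57.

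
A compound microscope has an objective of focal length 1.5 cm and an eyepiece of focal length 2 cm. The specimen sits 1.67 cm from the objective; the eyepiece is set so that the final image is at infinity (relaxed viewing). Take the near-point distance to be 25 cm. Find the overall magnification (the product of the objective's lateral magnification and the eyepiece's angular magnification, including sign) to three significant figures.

Objective: 1/d_i = 1/f_obj - 1/d_o = 1/1.5 - 1/1.67 = 0.06786 cm^-1, so d_i = 14.735 cm.
m_obj = -d_i/d_o = -14.735/1.67 = -8.824.
Eyepiece angular magnification (image at infinity): M_eye = D/f_e = 25/2 = 12.500.
Overall M = m_obj x M_eye = (-8.824)(12.500) = -110.29.

-110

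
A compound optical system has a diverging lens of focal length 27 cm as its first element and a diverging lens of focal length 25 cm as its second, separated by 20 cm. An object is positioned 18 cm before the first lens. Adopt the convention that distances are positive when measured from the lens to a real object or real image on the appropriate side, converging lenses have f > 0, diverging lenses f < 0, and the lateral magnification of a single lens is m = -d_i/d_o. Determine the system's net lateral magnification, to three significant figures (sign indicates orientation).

0.269

Lens 1: 1/d_i1 = 1/f_1 - 1/d_o1 = 1/(-27) - 1/18 = -0.09259 cm^-1, so d_i1 = -10.800 cm.
m_1 = -(-10.800)/18 = 0.6000.
With d_i1 < 0 the first image is virtual and lies on the object side; the object distance for lens 2 is d_o2 = 20 - (-10.800) = 30.800 cm.
Lens 2: 1/d_i2 = 1/f_2 - 1/d_o2 = 1/(-25) - 1/(30.800) = -0.07247 cm^-1, so d_i2 = -13.799 cm.
m_2 = -(-13.799)/(30.800) = 0.4480.
Overall magnification: m = m_1 m_2 = 0.2688.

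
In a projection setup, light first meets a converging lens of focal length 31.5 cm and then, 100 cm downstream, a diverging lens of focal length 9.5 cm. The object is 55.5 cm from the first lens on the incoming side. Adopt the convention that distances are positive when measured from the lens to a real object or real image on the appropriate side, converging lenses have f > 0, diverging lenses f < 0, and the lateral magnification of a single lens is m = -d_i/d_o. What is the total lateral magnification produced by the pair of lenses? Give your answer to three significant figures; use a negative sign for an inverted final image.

First lens: d_i1 = 1/(1/31.5 - 1/55.5) = 72.844 cm.
m_1 = -(72.844)/55.5 = -1.3125.
That image sits 27.156 cm in front of the second lens, so d_o2 = 27.156 cm.
Second lens: d_i2 = 1/(1/(-9.5) - 1/(27.156)) = -7.038 cm.
m_2 = -(-7.038)/(27.156) = 0.2592.
The system's lateral magnification is m_1 m_2 = (-1.3125)(0.2592) = -0.3402.

-0.340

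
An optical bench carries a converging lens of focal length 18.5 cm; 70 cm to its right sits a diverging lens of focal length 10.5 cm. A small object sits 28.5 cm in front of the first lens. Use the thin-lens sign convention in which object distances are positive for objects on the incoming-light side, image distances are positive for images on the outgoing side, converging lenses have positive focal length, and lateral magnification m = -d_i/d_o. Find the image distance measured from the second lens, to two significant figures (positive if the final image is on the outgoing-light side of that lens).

Lens 1: 1/d_i1 = 1/f_1 - 1/d_o1 = 1/18.5 - 1/28.5 = 0.01897 cm^-1, so d_i1 = 52.725 cm.
That image sits 17.275 cm in front of the second lens, so d_o2 = 17.275 cm.
Lens 2: 1/d_i2 = 1/f_2 - 1/d_o2 = 1/(-10.5) - 1/(17.275) = -0.15313 cm^-1, so d_i2 = -6.531 cm.

-6.5 cm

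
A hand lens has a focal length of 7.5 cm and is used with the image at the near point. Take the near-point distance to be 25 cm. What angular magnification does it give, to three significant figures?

4.33

M = 1 + D/f = 1 + 25/7.5 = 4.333.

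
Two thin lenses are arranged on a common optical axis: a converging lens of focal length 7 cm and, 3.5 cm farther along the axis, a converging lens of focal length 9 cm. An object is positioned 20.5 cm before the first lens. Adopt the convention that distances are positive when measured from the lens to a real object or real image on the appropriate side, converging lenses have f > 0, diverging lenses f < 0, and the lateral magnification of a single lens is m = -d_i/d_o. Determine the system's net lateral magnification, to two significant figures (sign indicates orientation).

Lens 1: 1/d_i1 = 1/f_1 - 1/d_o1 = 1/7 - 1/20.5 = 0.09408 cm^-1, so d_i1 = 10.630 cm.
m_1 = -(10.630)/20.5 = -0.5185.
This image would form 10.630 cm past lens 1, i.e. 7.130 cm beyond lens 2, so it is a virtual object for lens 2: d_o2 = 3.5 - 10.630 = -7.130 cm.
Lens 2: 1/d_i2 = 1/f_2 - 1/d_o2 = 1/9 - 1/(-7.130) = 0.25137 cm^-1, so d_i2 = 3.978 cm.
m_2 = -(3.978)/(-7.130) = 0.5580.
Overall magnification: m = m_1 m_2 = -0.2893.

-0.29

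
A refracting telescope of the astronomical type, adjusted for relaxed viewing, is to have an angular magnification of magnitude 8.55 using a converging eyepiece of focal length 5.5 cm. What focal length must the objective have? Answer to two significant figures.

|M| = f_obj/|f_eye|, so f_obj = |M| x |f_eye| = 8.55 x 5.5 = 47.025 cm.

47 cm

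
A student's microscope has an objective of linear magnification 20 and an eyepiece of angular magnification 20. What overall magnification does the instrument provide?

400

The overall magnification of a compound microscope is the product of the objective and eyepiece magnifications:
M = M_obj x M_eye = 20 x 20 = 400.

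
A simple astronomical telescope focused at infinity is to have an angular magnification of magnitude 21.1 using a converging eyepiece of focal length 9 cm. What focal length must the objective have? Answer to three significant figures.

|M| = f_obj/|f_eye|, so f_obj = |M| x |f_eye| = 21.1 x 9 = 189.900 cm.

190 cm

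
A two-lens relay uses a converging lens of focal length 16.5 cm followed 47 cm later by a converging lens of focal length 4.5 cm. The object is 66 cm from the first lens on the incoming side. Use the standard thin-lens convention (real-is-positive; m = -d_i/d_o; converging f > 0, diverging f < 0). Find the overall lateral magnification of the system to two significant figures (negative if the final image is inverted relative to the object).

First lens: d_i1 = 1/(1/16.5 - 1/66) = 22.000 cm.
m_1 = -(22.000)/66 = -0.3333.
That image sits 25.000 cm in front of the second lens, so d_o2 = 25.000 cm.
Second lens: d_i2 = 1/(1/4.5 - 1/(25.000)) = 5.488 cm.
m_2 = -(5.488)/(25.000) = -0.2195.
Overall magnification: m = m_1 m_2 = 0.0732.

0.073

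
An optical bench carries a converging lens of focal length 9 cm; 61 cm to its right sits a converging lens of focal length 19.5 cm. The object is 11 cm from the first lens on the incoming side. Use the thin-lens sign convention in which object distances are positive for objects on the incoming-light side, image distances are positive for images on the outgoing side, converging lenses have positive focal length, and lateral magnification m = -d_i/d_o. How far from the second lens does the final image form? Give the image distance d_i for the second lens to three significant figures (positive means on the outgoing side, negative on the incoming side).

Lens 1: 1/d_i1 = 1/f_1 - 1/d_o1 = 1/9 - 1/11 = 0.02020 cm^-1, so d_i1 = 49.500 cm.
Object distance for lens 2: d_o2 = 61 - 49.500 = 11.500 cm.
Lens 2: 1/d_i2 = 1/f_2 - 1/d_o2 = 1/19.5 - 1/(11.500) = -0.03567 cm^-1, so d_i2 = -28.031 cm.

-28.0 cm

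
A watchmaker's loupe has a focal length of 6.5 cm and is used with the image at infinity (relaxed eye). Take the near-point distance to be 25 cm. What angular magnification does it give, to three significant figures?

3.85

M = D/f = 25/6.5 = 3.846.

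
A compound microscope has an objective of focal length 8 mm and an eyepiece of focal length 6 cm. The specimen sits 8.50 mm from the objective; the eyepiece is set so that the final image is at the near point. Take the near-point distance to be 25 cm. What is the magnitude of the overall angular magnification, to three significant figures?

Convert to cm: f_obj = 8 mm = 0.8 cm; d_o = 8.50 mm = 0.85 cm.
Objective: 1/d_i = 1/f_obj - 1/d_o = 1/0.8 - 1/0.85 = 0.07353 cm^-1, so d_i = 13.600 cm.
m_obj = -d_i/d_o = -13.600/0.85 = -16.000.
Eyepiece angular magnification (image at near point): M_eye = 1 + D/f_e = 1 + 25/6 = 5.167.
Overall M = m_obj x M_eye = (-16.000)(5.167) = -82.67.
|M| = 82.67.

82.7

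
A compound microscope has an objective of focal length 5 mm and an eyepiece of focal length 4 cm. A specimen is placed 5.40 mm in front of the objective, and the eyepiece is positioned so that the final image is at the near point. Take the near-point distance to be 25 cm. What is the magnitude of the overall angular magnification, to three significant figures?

90.6

Convert to cm: f_obj = 5 mm = 0.5 cm; d_o = 5.40 mm = 0.54 cm.
Objective: 1/d_i = 1/f_obj - 1/d_o = 1/0.5 - 1/0.54 = 0.14815 cm^-1, so d_i = 6.750 cm.
m_obj = -d_i/d_o = -6.750/0.54 = -12.500.
Eyepiece angular magnification (image at near point): M_eye = 1 + D/f_e = 1 + 25/4 = 7.250.
Overall M = m_obj x M_eye = (-12.500)(7.250) = -90.62.
|M| = 90.62.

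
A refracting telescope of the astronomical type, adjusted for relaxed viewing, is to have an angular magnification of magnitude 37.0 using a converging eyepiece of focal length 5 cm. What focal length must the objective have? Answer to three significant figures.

|M| = f_obj/|f_eye|, so f_obj = |M| x |f_eye| = 37.0 x 5 = 185.000 cm.

185 cm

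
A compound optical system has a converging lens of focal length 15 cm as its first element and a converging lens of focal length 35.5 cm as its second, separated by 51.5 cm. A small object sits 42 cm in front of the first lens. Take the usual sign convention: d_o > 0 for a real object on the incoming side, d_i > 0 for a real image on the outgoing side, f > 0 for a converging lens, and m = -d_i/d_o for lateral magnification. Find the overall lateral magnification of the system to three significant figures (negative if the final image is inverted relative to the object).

Applying the thin-lens equation to the first lens, 1/15 = 1/42 + 1/d_i1, which gives d_i1 = 23.333 cm.
Its lateral magnification is m_1 = -d_i1/d_o1 = -(23.333)/42 = -0.5556.
The intermediate image is 23.333 cm to the right of lens 1, so d_o2 = L - d_i1 = 51.5 - 23.333 = 28.167 cm.
Applying the thin-lens equation again with f_2 = 35.5 cm and d_o2 = 28.167 cm gives d_i2 = -136.352 cm.
m_2 = -(-136.352)/(28.167) = 4.8409.
Overall magnification: m = m_1 m_2 = -2.6894.

-2.69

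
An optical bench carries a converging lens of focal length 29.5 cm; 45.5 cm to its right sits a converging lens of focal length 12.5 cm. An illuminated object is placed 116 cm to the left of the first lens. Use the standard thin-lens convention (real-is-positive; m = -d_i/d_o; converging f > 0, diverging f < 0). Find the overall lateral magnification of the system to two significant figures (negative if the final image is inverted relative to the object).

First lens: d_i1 = 1/(1/29.5 - 1/116) = 39.561 cm.
m_1 = -(39.561)/116 = -0.3410.
Object distance for lens 2: d_o2 = 45.5 - 39.561 = 5.939 cm.
Second lens: d_i2 = 1/(1/12.5 - 1/(5.939)) = -11.316 cm.
m_2 = -(-11.316)/(5.939) = 1.9053.
Total m = m_1 x m_2 = (-0.3410)(1.9053) = -0.6498.

-0.65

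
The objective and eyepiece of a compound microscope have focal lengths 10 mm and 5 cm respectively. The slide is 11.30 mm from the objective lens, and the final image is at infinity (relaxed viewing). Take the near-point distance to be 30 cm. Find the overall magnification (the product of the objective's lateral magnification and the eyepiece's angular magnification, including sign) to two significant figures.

Convert to cm: f_obj = 10 mm = 1 cm; d_o = 11.30 mm = 1.13 cm.
Objective: 1/d_i = 1/f_obj - 1/d_o = 1/1 - 1/1.13 = 0.11504 cm^-1, so d_i = 8.692 cm.
m_obj = -d_i/d_o = -8.692/1.13 = -7.692.
Eyepiece angular magnification (image at infinity): M_eye = D/f_e = 30/5 = 6.000.
Overall M = m_obj x M_eye = (-7.692)(6.000) = -46.15.

-46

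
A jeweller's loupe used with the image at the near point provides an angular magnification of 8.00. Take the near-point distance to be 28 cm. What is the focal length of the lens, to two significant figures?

For the image at the near point, M = 1 + D/f.
f = D/(M - 1) = 28/(8.0 - 1) = 4.000 cm.

4.0 cm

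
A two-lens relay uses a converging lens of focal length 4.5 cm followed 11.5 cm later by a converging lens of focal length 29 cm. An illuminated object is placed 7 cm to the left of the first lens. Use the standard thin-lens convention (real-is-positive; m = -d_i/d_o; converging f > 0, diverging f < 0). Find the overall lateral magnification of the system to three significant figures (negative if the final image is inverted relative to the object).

-1.73

Lens 1: 1/d_i1 = 1/f_1 - 1/d_o1 = 1/4.5 - 1/7 = 0.07937 cm^-1, so d_i1 = 12.600 cm.
m_1 = -(12.600)/7 = -1.8000.
This image would form 12.600 cm past lens 1, i.e. 1.100 cm beyond lens 2, so it is a virtual object for lens 2: d_o2 = 11.5 - 12.600 = -1.100 cm.
Lens 2: 1/d_i2 = 1/f_2 - 1/d_o2 = 1/29 - 1/(-1.100) = 0.94357 cm^-1, so d_i2 = 1.060 cm.
m_2 = -(1.060)/(-1.100) = 0.9635.
The system's lateral magnification is m_1 m_2 = (-1.8000)(0.9635) = -1.7342.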